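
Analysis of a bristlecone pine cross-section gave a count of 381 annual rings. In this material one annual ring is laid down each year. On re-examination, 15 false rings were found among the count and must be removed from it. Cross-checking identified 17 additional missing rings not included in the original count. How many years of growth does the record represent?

True annual ring count = 381 − 15 + 17 = 383.
At one annual ring per year, that is 383 years.

383 years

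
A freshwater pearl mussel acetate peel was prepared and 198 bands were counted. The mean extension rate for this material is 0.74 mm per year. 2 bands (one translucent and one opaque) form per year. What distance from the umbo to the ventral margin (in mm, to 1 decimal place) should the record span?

With 2 bands per year, 198 / 2 = 99 years.
Length ≈ 0.74 × 99 = 73.3 mm.

73.3 mm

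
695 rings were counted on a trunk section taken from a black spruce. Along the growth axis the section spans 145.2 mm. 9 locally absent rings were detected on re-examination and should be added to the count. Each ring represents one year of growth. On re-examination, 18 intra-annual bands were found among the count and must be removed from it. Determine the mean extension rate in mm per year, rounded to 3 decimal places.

0.212 mm per year

True ring count = 695 − 18 + 9 = 686.
Mean rate = 145.2 mm / 686 years ≈ 0.212 mm per year.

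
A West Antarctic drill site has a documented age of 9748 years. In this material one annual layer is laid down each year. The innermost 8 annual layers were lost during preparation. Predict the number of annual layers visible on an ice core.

One annual layer per year gives 9748 annual layers over 9748 years.
9748 − 8 missed = 9740 annual layers expected in the prepared section.

9740 annual layers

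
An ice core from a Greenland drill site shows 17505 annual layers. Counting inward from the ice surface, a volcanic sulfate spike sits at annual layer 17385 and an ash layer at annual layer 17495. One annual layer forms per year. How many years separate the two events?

110 years

17495 − 17385 = 110 annual layers lie between the two events.
One annual layer per year makes the interval 110 years.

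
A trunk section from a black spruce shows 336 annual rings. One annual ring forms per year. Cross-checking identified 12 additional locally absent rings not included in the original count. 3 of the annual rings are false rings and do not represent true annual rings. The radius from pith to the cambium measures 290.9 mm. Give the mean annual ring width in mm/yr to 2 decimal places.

Adjusted count: 336 − 3 + 12 = 345 annual rings.
Mean rate = 290.9 mm / 345 years ≈ 0.84 mm/yr.

0.84 mm/yr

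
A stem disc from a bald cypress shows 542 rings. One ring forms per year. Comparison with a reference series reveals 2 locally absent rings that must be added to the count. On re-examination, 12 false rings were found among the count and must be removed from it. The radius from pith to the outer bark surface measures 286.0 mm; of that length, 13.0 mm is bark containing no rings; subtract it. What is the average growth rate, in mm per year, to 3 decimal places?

After corrections the count is 542 − 12 + 2 = 532 rings.
Removing the 13.0 mm offcut leaves 286.0 − 13.0 = 273.0 mm.
273.0 mm over 532 years gives 273.0 / 532 ≈ 0.513 mm per year.

0.513 mm per year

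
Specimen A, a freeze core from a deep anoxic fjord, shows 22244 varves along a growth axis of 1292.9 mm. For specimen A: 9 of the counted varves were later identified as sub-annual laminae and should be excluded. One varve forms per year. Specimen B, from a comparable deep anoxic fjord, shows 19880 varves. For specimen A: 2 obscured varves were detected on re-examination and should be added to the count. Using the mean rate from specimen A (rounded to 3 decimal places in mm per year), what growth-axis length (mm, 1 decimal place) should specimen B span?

Specimen A: after corrections the count is 22244 − 9 + 2 = 22237 varves.
A: 1292.9 mm over 22237 years gives 1292.9 / 22237 ≈ 0.058 mm per year.
Length of B = 0.058 × 19880 = 1153.0 mm.

1153.0 mm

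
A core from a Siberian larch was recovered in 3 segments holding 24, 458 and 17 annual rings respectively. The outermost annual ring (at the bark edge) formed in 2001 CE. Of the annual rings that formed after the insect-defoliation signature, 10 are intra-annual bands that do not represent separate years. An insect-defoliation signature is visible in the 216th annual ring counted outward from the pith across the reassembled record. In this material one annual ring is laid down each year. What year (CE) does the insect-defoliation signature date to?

1728 CE

Total annual rings = 24 + 458 + 17 = 499.
499 − 216 = 283 annual rings lie beyond the insect-defoliation signature toward the bark edge.
Excluding 10 false annual rings: 283 − 10 = 273.
2001 − 273 = 1728 CE.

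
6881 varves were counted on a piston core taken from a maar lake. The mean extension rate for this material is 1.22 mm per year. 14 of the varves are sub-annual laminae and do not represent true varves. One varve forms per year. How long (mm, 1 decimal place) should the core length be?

True varve count = 6881 − 14 = 6867.
6867 years at 1.22 mm/year gives 1.22 × 6867 = 8377.7 mm.

8377.7 mm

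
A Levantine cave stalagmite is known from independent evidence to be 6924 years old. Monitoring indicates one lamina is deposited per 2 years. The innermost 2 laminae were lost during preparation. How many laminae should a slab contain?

3460 laminae

At 2 years per lamina, 6924 / 2 = 3462 laminae are expected.
Less the 2 uncaptured laminae: 3462 − 2 = 3460.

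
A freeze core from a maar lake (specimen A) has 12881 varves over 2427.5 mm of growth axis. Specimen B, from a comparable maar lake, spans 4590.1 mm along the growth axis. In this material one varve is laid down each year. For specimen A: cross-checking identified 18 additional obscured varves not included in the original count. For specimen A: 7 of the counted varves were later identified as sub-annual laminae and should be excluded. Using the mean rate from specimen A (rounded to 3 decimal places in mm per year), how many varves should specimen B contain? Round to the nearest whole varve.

24415 varves

Specimen A: correcting the raw count gives 12881 − 7 + 18 = 12892 true varves.
A: 2427.5 mm over 12892 years gives 2427.5 / 12892 ≈ 0.188 mm per year.
B spans 4590.1 / 0.188 = 24415.43 years ≈ 24415 varves.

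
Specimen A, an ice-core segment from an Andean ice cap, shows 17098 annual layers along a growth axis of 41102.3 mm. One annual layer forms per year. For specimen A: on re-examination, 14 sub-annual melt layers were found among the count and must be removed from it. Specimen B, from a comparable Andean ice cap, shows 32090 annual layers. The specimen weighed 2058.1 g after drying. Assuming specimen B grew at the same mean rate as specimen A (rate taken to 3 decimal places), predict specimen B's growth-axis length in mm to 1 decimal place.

77208.5 mm

Specimen A: after corrections the count is 17098 − 14 = 17084 annual layers.
A: Extension rate ≈ 41102.3 / 17084 = 2.406 mm/year.
For B, 2.406 mm/year × 32090 years = 77208.5 mm.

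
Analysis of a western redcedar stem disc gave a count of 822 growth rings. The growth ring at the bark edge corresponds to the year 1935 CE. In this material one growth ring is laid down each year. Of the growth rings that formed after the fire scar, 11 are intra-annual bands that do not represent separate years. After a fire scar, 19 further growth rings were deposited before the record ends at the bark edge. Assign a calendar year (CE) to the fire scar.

1927 CE

19 growth rings formed after the fire scar.
Removing the 11 false growth rings leaves 19 − 11 = 8 true growth rings beyond the fire scar.
Counting back 8 years from 1935 CE places the fire scar in 1935 − 8 = 1927 CE.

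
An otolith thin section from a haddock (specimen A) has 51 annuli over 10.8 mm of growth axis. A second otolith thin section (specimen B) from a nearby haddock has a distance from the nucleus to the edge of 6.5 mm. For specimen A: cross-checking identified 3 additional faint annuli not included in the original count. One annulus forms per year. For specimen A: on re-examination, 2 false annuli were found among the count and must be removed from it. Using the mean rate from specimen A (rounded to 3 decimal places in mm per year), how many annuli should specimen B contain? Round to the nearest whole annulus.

31 annuli

Specimen A: after corrections the count is 51 − 2 + 3 = 52 annuli.
A: Extension rate ≈ 10.8 / 52 = 0.208 mm/yr.
B spans 6.5 / 0.208 = 31.25 years ≈ 31 annuli.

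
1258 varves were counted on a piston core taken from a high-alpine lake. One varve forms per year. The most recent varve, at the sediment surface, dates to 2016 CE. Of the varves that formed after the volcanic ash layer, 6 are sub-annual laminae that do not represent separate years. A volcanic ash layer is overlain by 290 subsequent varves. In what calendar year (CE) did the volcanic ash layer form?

1732 CE

290 varves formed after the volcanic ash layer.
Excluding 6 false varves: 290 − 6 = 284.
2016 − 284 = 1732 CE.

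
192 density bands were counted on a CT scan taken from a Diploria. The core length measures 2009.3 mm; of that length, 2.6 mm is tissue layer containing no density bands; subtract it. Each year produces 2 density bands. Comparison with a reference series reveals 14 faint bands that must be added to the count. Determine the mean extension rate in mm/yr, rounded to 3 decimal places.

Correcting the raw count gives 192 + 14 = 206 true density bands.
With 2 density bands per year, 206 / 2 = 103 years.
Removing the 2.6 mm offcut leaves 2009.3 − 2.6 = 2006.7 mm.
2006.7 mm over 103 years gives 2006.7 / 103 ≈ 19.483 mm/yr.

19.483 mm/yr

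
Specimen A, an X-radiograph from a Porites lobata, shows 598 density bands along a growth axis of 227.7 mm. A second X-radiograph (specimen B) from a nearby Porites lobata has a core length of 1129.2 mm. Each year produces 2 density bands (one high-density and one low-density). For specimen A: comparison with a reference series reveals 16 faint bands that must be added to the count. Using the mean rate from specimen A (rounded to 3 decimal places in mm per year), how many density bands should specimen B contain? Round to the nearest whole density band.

3044 density bands

Specimen A: after corrections the count is 598 + 16 = 614 density bands.
Specimen A: dividing by 2 density bands per year: 614 / 2 = 307 years.
A: 227.7 mm over 307 years gives 227.7 / 307 ≈ 0.742 mm per year.
Specimen B: 1129.2 mm / 0.742 mm per year = 1521.83 years; at 2 density bands per year that is 1521.83 × 2 ≈ 3044 density bands.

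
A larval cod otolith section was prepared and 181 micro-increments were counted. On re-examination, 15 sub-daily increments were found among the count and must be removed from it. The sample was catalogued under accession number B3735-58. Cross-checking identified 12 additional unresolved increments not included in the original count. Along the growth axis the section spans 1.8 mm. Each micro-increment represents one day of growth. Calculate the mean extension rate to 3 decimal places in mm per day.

0.010 mm per day

Adjusted count: 181 − 15 + 12 = 178 micro-increments.
1.8 mm over 178 days gives 1.8 / 178 ≈ 0.010 mm per day.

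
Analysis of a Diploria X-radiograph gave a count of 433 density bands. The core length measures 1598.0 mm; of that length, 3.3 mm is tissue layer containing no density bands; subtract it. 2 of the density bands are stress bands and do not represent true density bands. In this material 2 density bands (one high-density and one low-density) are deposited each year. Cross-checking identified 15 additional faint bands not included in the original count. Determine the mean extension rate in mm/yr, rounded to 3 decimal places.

After corrections the count is 433 − 2 + 15 = 446 density bands.
446 density bands at 2 per year is 446 / 2 = 223 years.
The growth record spans 1598.0 − 3.3 = 1594.7 mm.
1594.7 mm over 223 years gives 1594.7 / 223 ≈ 7.151 mm/yr.

7.151 mm/yr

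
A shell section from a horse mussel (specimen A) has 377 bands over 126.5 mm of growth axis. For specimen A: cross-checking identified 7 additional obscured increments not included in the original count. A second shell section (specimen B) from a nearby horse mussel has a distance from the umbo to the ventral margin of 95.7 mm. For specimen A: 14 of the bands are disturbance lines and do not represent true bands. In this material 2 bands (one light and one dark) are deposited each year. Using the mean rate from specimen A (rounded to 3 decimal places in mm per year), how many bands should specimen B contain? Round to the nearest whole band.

280 bands

Specimen A: adjusted count: 377 − 14 + 7 = 370 bands.
Specimen A: dividing by 2 bands per year: 370 / 2 = 185 years.
A: Mean rate = 126.5 mm / 185 years ≈ 0.684 mm/yr.
B spans 95.7 / 0.684 = 139.91 years; at 2 bands per year that is 139.91 × 2 ≈ 280 bands.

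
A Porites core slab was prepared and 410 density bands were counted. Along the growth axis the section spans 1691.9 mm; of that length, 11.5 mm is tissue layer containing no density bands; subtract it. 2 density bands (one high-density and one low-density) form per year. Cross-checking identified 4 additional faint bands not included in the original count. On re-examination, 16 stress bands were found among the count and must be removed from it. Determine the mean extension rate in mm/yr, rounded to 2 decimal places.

8.44 mm/yr

After corrections the count is 410 − 16 + 4 = 398 density bands.
With 2 density bands per year, 398 / 2 = 199 years.
Net length = 1691.9 − 11.5 = 1680.4 mm.
1680.4 mm over 199 years gives 1680.4 / 199 ≈ 8.44 mm/yr.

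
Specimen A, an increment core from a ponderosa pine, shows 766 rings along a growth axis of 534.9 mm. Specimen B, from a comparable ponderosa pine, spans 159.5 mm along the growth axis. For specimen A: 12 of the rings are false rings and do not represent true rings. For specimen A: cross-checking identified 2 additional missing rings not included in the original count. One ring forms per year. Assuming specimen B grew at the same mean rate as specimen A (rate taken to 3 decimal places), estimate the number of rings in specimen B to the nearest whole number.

225 rings

Specimen A: correcting the raw count gives 766 − 12 + 2 = 756 true rings.
A: Mean rate = 534.9 mm / 756 years ≈ 0.708 mm/yr.
Specimen B: 159.5 mm / 0.708 mm per year = 225.28 years ≈ 225 rings.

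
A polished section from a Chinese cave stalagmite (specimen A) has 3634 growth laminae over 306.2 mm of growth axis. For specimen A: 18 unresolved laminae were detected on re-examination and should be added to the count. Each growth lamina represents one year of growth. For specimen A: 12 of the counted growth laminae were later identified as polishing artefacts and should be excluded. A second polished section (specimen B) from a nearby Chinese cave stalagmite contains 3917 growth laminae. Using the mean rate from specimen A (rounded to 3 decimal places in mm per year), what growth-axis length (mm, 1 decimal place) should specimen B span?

329.0 mm

Specimen A: adjusted count: 3634 − 12 + 18 = 3640 growth laminae.
A: Extension rate ≈ 306.2 / 3640 = 0.084 mm per year.
Length of B = 0.084 × 3917 = 329.0 mm.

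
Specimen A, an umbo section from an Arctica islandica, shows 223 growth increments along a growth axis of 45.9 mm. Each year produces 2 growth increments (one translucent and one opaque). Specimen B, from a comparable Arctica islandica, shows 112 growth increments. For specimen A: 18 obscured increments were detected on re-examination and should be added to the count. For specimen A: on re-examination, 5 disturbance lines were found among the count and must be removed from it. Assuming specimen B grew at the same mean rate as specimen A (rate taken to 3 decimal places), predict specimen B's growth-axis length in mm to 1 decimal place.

21.8 mm

Specimen A: correcting the raw count gives 223 − 5 + 18 = 236 true growth increments.
Specimen A: 236 growth increments at 2 per year is 236 / 2 = 118 years.
A: Extension rate ≈ 45.9 / 118 = 0.389 mm/year.
Specimen B: dividing by 2 growth increments per year: 112 / 2 = 56 years. For B, 0.389 mm/year × 56 years = 21.8 mm.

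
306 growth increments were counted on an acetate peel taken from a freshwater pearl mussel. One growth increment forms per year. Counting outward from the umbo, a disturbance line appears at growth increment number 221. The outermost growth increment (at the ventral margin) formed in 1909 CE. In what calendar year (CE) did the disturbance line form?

1824 CE

Between growth increment 221 and the ventral margin there are 306 − 221 = 85 growth increments.
The growth increment at the ventral margin is 1909 CE, so the disturbance line dates to 1909 − 85 = 1824 CE.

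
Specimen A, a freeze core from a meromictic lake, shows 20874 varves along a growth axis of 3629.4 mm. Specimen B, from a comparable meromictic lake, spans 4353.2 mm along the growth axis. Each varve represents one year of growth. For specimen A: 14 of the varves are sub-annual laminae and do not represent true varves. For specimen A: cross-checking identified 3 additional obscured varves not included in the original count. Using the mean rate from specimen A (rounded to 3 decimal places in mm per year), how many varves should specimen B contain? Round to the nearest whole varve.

Specimen A: true varve count = 20874 − 14 + 3 = 20863.
A: 3629.4 mm over 20863 years gives 3629.4 / 20863 ≈ 0.174 mm/yr.
For B, 4353.2 / 0.174 = 25018.39 years ≈ 25018 varves.

25018 varves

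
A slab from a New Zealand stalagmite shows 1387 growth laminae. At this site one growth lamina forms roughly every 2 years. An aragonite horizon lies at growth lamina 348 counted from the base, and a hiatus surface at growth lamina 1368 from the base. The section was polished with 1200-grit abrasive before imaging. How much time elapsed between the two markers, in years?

1368 − 348 = 1020 growth laminae lie between the two events.
Multiplying by 2 years per growth lamina: 1020 × 2 = 2040 years.

2040 years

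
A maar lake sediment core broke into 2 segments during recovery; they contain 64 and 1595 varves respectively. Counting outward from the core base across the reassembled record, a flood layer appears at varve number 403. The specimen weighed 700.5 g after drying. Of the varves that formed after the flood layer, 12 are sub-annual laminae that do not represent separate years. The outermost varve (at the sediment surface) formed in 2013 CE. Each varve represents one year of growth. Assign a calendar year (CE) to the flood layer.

769 CE

Total varves = 64 + 1595 = 1659.
1659 − 403 = 1256 varves lie beyond the flood layer toward the sediment surface.
Removing the 12 false varves leaves 1256 − 12 = 1244 true varves beyond the flood layer.
2013 − 1244 = 769 CE.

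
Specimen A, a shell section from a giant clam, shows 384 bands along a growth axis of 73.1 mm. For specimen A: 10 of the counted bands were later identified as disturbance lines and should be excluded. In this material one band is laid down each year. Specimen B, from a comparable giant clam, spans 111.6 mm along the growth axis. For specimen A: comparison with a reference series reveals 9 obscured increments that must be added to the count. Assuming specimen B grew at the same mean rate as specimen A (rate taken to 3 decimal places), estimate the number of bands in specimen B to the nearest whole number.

Specimen A: correcting the raw count gives 384 − 10 + 9 = 383 true bands.
A: Extension rate ≈ 73.1 / 383 = 0.191 mm per year.
For B, 111.6 / 0.191 = 584.29 years ≈ 584 bands.

584 bands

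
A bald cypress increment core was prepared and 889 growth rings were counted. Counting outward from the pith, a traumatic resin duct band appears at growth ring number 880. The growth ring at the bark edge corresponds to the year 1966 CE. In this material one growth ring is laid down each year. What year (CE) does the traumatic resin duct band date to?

889 − 880 = 9 growth rings lie beyond the traumatic resin duct band toward the bark edge.
1966 − 9 = 1957 CE.

1957 CE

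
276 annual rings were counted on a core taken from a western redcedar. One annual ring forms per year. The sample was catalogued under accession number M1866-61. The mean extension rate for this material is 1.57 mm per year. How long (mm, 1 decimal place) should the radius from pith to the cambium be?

433.3 mm

276 years of growth are recorded.
Predicted length = 1.57 mm/year × 276 years = 433.3 mm.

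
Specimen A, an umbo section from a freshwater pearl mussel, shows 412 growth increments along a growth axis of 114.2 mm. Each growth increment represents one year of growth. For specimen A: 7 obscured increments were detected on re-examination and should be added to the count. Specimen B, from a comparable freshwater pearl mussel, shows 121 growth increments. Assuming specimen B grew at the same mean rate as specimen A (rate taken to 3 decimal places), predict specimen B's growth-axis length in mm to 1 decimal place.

33.0 mm

Specimen A: adjusted count: 412 + 7 = 419 growth increments.
A: Extension rate ≈ 114.2 / 419 = 0.273 mm/year.
For B, 0.273 mm/year × 121 years = 33.0 mm.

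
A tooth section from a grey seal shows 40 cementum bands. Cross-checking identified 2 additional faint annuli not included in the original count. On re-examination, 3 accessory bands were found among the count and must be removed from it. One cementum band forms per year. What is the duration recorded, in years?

39 yr

Adjusted count: 40 − 3 + 2 = 39 cementum bands.
One cementum band per year makes the duration 39 years.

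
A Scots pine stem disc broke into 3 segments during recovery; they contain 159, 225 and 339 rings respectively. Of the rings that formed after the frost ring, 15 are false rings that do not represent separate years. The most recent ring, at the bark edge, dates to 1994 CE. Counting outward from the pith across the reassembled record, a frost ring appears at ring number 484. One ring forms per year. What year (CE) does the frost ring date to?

1770 CE

Total rings = 159 + 225 + 339 = 723.
The frost ring sits at ring 484 from the pith, so 723 − 484 = 239 rings formed after it.
Excluding 15 false rings: 239 − 15 = 224.
1994 − 224 = 1770 CE.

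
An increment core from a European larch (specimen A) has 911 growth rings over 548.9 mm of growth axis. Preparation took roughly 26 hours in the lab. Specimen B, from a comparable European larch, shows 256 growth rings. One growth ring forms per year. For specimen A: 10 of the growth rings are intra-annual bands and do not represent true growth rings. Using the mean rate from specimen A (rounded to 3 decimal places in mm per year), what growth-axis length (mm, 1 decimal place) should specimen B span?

155.9 mm

Specimen A: adjusted count: 911 − 10 = 901 growth rings.
A: Extension rate ≈ 548.9 / 901 = 0.609 mm/yr.
B's length ≈ 0.609 × 256 = 155.9 mm.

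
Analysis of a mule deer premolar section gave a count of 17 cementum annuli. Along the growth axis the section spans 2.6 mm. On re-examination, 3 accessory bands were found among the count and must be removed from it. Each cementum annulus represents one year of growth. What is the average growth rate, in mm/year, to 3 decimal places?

0.186 mm/year

After corrections the count is 17 − 3 = 14 cementum annuli.
2.6 mm over 14 years gives 2.6 / 14 ≈ 0.186 mm/year.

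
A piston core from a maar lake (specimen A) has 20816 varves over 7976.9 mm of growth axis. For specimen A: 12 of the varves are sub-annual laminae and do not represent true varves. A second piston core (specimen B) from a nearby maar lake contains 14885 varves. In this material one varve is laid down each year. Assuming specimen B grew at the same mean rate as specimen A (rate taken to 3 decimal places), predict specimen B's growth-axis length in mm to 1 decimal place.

Specimen A: adjusted count: 20816 − 12 = 20804 varves.
A: Mean rate = 7976.9 mm / 20804 years ≈ 0.383 mm/yr.
Length of B = 0.383 × 14885 = 5701.0 mm.

5701.0 mm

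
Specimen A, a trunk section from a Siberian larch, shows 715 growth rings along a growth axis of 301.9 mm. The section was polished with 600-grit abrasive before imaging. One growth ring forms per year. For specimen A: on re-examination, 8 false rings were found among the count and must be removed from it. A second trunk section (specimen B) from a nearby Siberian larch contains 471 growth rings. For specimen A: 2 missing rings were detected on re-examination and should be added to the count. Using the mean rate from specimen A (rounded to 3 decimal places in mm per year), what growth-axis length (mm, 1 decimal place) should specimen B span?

Specimen A: true growth ring count = 715 − 8 + 2 = 709.
A: Mean rate = 301.9 mm / 709 years ≈ 0.426 mm/yr.
Length of B = 0.426 × 471 = 200.6 mm.

200.6 mm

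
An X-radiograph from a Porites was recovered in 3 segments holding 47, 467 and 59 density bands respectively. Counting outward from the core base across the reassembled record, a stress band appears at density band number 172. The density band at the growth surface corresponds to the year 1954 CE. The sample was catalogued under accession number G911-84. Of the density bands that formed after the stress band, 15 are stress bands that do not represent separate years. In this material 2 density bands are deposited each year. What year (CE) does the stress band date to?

Total density bands = 47 + 467 + 59 = 573.
Between density band 172 and the growth surface there are 573 − 172 = 401 density bands.
401 − 15 false = 386 true density bands after the stress band.
386 density bands at 2 per year is 386 / 2 = 193 years.
Counting back 193 years from 1954 CE places the stress band in 1954 − 193 = 1761 CE.

1761 CE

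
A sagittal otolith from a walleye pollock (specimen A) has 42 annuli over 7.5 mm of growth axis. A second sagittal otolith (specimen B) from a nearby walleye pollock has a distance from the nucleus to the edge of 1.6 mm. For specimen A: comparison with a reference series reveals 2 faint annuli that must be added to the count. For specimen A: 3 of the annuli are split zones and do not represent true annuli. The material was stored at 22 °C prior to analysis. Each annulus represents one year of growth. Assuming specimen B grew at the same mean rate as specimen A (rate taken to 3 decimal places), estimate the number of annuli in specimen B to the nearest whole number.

9 annuli

Specimen A: after corrections the count is 42 − 3 + 2 = 41 annuli.
A: Extension rate ≈ 7.5 / 41 = 0.183 mm/year.
Specimen B: 1.6 mm / 0.183 mm per year = 8.74 years ≈ 9 annuli.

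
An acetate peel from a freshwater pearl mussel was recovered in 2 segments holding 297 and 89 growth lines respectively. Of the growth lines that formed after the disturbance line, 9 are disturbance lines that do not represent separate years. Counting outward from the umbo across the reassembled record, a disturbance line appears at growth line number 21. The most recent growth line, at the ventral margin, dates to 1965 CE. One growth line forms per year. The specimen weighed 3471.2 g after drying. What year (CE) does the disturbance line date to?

Total growth lines = 297 + 89 = 386.
Between growth line 21 and the ventral margin there are 386 − 21 = 365 growth lines.
365 − 9 false = 356 true growth lines after the disturbance line.
Counting back 356 years from 1965 CE places the disturbance line in 1965 − 356 = 1609 CE.

1609 CE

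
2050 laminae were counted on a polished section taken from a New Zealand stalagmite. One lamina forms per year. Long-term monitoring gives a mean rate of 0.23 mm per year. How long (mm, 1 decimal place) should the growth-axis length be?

471.5 mm

2050 years of growth are recorded.
Predicted length = 0.23 mm/year × 2050 years = 471.5 mm.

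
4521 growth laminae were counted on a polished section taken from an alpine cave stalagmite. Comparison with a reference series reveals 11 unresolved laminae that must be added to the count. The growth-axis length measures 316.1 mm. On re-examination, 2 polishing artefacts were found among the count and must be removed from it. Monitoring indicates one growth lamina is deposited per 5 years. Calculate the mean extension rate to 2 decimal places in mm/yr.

0.01 mm/yr

After corrections the count is 4521 − 2 + 11 = 4530 growth laminae.
Multiplying by 5 years per growth lamina: 4530 × 5 = 22650 years.
Extension rate ≈ 316.1 / 22650 = 0.01 mm/yr.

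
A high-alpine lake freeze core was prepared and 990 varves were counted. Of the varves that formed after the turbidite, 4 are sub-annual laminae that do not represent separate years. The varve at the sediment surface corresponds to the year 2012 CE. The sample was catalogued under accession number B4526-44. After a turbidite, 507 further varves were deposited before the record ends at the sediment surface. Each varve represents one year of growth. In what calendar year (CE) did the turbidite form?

1509 CE

There are 507 varves younger than the turbidite.
Removing the 4 false varves leaves 507 − 4 = 503 true varves beyond the turbidite.
Counting back 503 years from 2012 CE places the turbidite in 2012 − 503 = 1509 CE.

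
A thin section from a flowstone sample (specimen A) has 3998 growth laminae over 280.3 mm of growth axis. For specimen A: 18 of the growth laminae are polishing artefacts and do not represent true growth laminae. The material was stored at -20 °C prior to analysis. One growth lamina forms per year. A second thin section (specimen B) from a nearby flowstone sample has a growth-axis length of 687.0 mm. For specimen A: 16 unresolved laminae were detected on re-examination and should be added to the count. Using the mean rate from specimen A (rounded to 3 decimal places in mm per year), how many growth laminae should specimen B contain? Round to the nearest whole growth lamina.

Specimen A: after corrections the count is 3998 − 18 + 16 = 3996 growth laminae.
A: 280.3 mm over 3996 years gives 280.3 / 3996 ≈ 0.070 mm per year.
B spans 687.0 / 0.070 = 9814.29 years ≈ 9814 growth laminae.

9814 growth laminae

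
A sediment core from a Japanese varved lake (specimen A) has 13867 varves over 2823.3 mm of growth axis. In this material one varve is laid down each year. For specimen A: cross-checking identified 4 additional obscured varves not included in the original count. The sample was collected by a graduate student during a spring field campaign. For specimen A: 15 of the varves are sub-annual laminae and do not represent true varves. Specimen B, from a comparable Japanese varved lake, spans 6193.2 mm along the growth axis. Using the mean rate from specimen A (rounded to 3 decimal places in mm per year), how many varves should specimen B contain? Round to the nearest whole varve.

30359 varves

Specimen A: after corrections the count is 13867 − 15 + 4 = 13856 varves.
A: 2823.3 mm over 13856 years gives 2823.3 / 13856 ≈ 0.204 mm/yr.
Specimen B: 6193.2 mm / 0.204 mm per year = 30358.82 years ≈ 30359 varves.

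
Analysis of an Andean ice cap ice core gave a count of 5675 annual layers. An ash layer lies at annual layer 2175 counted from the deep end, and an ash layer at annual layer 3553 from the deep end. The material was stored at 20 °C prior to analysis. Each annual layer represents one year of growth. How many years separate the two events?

1378 yr

The two markers are separated by 3553 − 2175 = 1378 annual layers.
At one annual layer per year, 1378 years elapsed between them.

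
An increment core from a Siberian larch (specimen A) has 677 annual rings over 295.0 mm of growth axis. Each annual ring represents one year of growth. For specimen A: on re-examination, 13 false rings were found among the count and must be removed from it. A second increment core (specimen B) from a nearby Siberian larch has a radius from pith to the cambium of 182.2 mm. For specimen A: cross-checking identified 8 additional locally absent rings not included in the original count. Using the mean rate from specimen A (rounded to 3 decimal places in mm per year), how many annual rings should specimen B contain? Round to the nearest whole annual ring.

415 annual rings

Specimen A: true annual ring count = 677 − 13 + 8 = 672.
A: Mean rate = 295.0 mm / 672 years ≈ 0.439 mm per year.
B spans 182.2 / 0.439 = 415.03 years ≈ 415 annual rings.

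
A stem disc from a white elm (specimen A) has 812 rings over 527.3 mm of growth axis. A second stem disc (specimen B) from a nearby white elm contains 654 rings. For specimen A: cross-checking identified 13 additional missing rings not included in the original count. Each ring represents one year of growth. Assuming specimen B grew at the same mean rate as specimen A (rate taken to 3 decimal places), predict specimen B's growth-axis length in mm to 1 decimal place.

Specimen A: true ring count = 812 + 13 = 825.
A: Mean rate = 527.3 mm / 825 years ≈ 0.639 mm/yr.
B's length ≈ 0.639 × 654 = 417.9 mm.

417.9 mm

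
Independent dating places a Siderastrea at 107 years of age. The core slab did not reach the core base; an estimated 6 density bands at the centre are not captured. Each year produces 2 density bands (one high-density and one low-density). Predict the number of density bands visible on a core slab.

208 density bands

107 years at 2 density bands per year gives 107 × 2 = 214 density bands.
214 − 6 missed = 208 density bands expected in the prepared section.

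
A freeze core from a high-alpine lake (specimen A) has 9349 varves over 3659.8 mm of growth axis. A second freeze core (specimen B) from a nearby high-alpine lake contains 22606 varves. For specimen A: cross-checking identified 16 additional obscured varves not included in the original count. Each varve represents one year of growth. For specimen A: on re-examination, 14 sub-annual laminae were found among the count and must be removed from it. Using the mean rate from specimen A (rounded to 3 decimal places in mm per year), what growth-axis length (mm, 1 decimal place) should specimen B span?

8838.9 mm

Specimen A: adjusted count: 9349 − 14 + 16 = 9351 varves.
A: Mean rate = 3659.8 mm / 9351 years ≈ 0.391 mm per year.
For B, 0.391 mm/year × 22606 years = 8838.9 mm.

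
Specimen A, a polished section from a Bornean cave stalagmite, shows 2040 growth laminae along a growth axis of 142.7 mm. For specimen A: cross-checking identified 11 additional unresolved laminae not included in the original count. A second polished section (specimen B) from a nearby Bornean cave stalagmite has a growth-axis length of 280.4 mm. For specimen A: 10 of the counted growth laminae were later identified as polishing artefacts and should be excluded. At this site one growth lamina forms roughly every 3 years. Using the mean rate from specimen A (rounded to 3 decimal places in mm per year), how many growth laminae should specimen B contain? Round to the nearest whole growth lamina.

4064 growth laminae

Specimen A: true growth lamina count = 2040 − 10 + 11 = 2041.
Specimen A: multiplying by 3 years per growth lamina: 2041 × 3 = 6123 years.
A: 142.7 mm over 6123 years gives 142.7 / 6123 ≈ 0.023 mm per year.
B spans 280.4 / 0.023 = 12191.30 years; at 3 years per growth lamina that is 12191.30 / 3 ≈ 4064 growth laminae.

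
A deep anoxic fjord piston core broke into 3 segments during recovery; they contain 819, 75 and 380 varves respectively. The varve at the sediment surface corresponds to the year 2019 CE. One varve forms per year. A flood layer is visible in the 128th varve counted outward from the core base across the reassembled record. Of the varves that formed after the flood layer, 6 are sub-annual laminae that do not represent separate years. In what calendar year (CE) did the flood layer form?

Total varves = 819 + 75 + 380 = 1274.
1274 − 128 = 1146 varves lie beyond the flood layer toward the sediment surface.
Excluding 6 false varves: 1146 − 6 = 1140.
2019 − 1140 = 879 CE.

879 CE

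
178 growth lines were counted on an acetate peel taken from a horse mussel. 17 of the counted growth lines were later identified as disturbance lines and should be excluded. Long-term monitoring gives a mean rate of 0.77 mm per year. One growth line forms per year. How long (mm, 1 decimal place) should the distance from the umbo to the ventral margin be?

Correcting the raw count gives 178 − 17 = 161 true growth lines.
161 years at 0.77 mm/year gives 0.77 × 161 = 124.0 mm.

124.0 mm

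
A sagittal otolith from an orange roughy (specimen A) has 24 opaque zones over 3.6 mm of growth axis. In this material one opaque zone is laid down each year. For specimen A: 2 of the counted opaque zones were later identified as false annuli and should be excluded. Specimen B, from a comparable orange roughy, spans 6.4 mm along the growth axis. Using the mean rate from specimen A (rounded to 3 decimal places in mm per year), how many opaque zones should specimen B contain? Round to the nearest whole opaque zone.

39 opaque zones

Specimen A: after corrections the count is 24 − 2 = 22 opaque zones.
A: Extension rate ≈ 3.6 / 22 = 0.164 mm per year.
Specimen B: 6.4 mm / 0.164 mm per year = 39.02 years ≈ 39 opaque zones.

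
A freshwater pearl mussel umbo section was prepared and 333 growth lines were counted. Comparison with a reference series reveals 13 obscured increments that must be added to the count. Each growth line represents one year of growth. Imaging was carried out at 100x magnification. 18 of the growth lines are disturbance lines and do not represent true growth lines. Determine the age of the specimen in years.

True growth line count = 333 − 18 + 13 = 328.
At one growth line per year, that is 328 years.

328 years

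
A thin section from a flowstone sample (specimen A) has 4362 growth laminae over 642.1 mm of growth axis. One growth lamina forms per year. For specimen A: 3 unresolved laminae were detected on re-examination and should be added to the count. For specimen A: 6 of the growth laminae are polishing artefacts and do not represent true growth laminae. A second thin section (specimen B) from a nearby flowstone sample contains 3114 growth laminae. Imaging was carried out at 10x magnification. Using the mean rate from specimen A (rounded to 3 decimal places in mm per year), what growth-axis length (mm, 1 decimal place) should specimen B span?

457.8 mm

Specimen A: true growth lamina count = 4362 − 6 + 3 = 4359.
A: 642.1 mm over 4359 years gives 642.1 / 4359 ≈ 0.147 mm per year.
For B, 0.147 mm/year × 3114 years = 457.8 mm.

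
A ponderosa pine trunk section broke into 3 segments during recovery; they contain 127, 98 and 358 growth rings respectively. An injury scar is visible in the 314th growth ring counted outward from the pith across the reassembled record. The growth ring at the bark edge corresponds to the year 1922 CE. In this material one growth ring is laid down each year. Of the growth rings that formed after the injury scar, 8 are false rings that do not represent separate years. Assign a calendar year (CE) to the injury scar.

1661 CE

Total growth rings = 127 + 98 + 358 = 583.
The injury scar sits at growth ring 314 from the pith, so 583 − 314 = 269 growth rings formed after it.
Excluding 8 false growth rings: 269 − 8 = 261.
The growth ring at the bark edge is 1922 CE, so the injury scar dates to 1922 − 261 = 1661 CE.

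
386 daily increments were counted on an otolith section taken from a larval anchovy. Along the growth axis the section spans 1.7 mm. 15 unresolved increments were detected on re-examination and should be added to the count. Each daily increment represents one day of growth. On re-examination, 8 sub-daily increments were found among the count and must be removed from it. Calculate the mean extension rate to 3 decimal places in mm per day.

0.004 mm per day

Adjusted count: 386 − 8 + 15 = 393 daily increments.
Mean rate = 1.7 mm / 393 days ≈ 0.004 mm per day.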